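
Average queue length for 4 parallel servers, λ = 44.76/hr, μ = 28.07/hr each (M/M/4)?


a = λ/μ = 1.5946; ρ = a/4 = 0.3986
P₀ = 0.200414
Lq = P₀·a^c·ρ / (c!·(1−ρ)²) = 0.200414·6.46533·0.3986/(24·0.36163)
= 0.05952

Final: 0.05952


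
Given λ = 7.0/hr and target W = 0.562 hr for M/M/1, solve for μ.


W = 1/(μ−λ) ⇒ μ − λ = 1/W = 1/0.562 = 1.7794
μ = λ + 1/W = 7.0 + 1.7794 = 8.7794 per hr

Final: 8.7794 /hr


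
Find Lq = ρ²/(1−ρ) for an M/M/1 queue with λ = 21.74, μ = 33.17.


ρ = 21.74/33.17 = 0.6554
Lq = ρ²/(1−ρ) = 0.4296/0.3446 = 1.2466

Final: 1.2466


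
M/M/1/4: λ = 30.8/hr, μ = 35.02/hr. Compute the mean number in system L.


ρ = 30.8/35.02 = 0.8795
L = ρ[1 − (K+1)ρ^K + Kρ^(K+1)] / [(1−ρ)(1−ρ^(K+1))]
Numerator: 0.8795·(1 − 5·0.598327 + 4·0.526227) = 0.099624
Denominator: (0.1205)·(0.473773) = 0.057091
L = 0.099624/0.057091 = 1.7450

Final: 1.7450


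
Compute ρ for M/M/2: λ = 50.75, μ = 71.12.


ρ = λ/(cμ) = 50.75/(2·71.12) = 50.75/142.24 = 0.3568

Final: 0.3568


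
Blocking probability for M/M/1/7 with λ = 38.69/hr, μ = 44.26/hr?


ρ = λ/μ = 38.69/44.26 = 0.8742
P_K = (1−ρ)ρ^K/(1−ρ^(K+1)) = (0.1258·0.390042)/(1 − 0.340956)
= 0.049086/0.659044 = 0.074480

Final: 0.074480


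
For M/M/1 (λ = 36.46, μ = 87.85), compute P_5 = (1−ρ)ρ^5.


ρ = 36.46/87.85 = 0.4150
P_n = (1−ρ)·ρ^n = (1 − 0.4150)·0.4150^5 = 0.5850·0.012313 = 0.007203

Final: 0.007203


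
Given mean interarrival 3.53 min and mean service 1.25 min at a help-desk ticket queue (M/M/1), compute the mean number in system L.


λ = 60/3.53 = 16.9972 /hr
μ = 60/1.25 = 48.0000 /hr
ρ = λ/μ = 16.9972/48.0000 = 0.3541
L = ρ/(1−ρ) = 0.3541/0.6459 = 0.5482

Final: 0.5482


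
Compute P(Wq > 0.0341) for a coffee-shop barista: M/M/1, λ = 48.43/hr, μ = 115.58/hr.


ρ = 48.43/115.58 = 0.4190
P(Wq > t) = ρ·e^{−(μ−λ)t} = 0.4190·e^{−2.2898}
= 0.4190·0.101285 = 0.042440

Final: 0.042440


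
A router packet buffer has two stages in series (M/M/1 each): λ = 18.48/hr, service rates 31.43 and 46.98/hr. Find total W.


Each node sees arrival rate λ = 18.48/hr (tandem ⇒ throughput preserved).
W₁ = 1/(μ₁−λ) = 1/(31.43−18.48) = 0.07722 hr
W₂ = 1/(μ₂−λ) = 1/(46.98−18.48) = 0.03509 hr
W_total = W₁ + W₂ = 0.07722 + 0.03509 = 0.11231 hr

Final: 0.11231 hr


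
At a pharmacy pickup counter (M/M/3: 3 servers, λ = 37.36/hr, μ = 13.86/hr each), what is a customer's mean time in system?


a = 2.6955; ρ = 0.8985; P₀ = 0.025322
Lq = P₀·a^c·ρ/(c!(1−ρ)²) = 7.21019
Wq = Lq/λ = 7.21019/37.36 = 0.19299 hr
W = Wq + 1/μ = 0.19299 + 0.07215 = 0.26514 hr

Final: 0.26514 hr


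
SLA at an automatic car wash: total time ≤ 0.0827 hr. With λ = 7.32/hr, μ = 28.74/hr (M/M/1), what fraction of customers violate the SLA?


W ~ Exponential(μ−λ) for M/M/1.
μ − λ = 28.74 − 7.32 = 21.4200
P(W > t) = e^{−(μ−λ)t} = e^{−1.7714} = 0.170089

Final: 0.170089


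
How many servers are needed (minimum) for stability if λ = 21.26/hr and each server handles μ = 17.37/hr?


Stability requires cμ > λ ⇔ c > λ/μ.
λ/μ = 21.26/17.37 = 1.2239
Minimum integer c = ⌊1.2239⌋ + 1 = 2
Check: 2·17.37 = 34.74 > 21.26, while 1·17.37 = 17.37 ≤ 21.26

Final: 2 servers


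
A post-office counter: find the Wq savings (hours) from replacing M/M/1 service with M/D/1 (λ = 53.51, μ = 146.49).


ρ = 53.51/146.49 = 0.3653
Wq(M/M/1) = ρ/(μ−λ) = 0.3653/92.98 = 0.003929 hr
Wq(M/D/1) = ρ/(2(μ−λ)) = 0.001964 hr
Savings = 0.003929 − 0.001964 = 0.001964 hr

Final: 0.001964 hr


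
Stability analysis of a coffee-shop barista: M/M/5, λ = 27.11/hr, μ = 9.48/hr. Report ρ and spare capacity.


Total capacity cμ = 5·9.48 = 47.40/hr
ρ = λ/(cμ) = 27.11/47.40 = 0.5719
Stable ⇔ ρ < 1: YES
Spare capacity = cμ − λ = 47.40 − 27.11 = 20.29/hr

Final: ρ = 0.5719; stable; margin = 20.29/hr


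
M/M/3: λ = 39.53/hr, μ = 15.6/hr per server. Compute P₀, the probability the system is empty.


a = λ/μ = 39.53/15.6 = 2.5340; ρ = a/c = 0.8447
Σ_{k=0}^{2} a^k/k! (terms k=0..2) = 1.00000 + 2.53397 + 3.21051 = 6.74449
Tail: a^3/(3!(1−ρ)) = 16.27072/(6·0.1553) = 17.45689
P₀ = 1/(6.74449 + 17.45689) = 1/24.20138 = 0.041320

Final: 0.041320


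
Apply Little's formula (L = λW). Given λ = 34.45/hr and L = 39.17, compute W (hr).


W = L/λ = 39.17/34.45 = 1.1370 hr

Final: 1.1370 hr


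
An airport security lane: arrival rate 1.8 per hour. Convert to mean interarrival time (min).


Mean interarrival time = 1/λ = 1/1.8 hour = 0.55556 hour
In minutes: 0.55556 × 60 = 33.3333 min

Final: 33.3333 min


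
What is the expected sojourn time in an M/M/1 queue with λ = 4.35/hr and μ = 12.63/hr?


W = 1/(μ−λ) = 1/(12.63 − 4.35) = 1/8.28 = 0.1208 hr

Final: 0.1208 hr


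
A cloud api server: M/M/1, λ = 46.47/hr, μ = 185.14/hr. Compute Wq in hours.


ρ = 46.47/185.14 = 0.2510
Wq = ρ/(μ−λ) = 0.2510/(185.14 − 46.47) = 0.2510/138.67 = 0.001810 hr

Final: 0.001810 hr


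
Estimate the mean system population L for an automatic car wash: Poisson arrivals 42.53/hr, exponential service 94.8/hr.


ρ = λ/μ = 42.53/94.8 = 0.4486
L = ρ/(1−ρ) = 0.4486/(1 − 0.4486) = 0.4486/0.5514 = 0.8137

Final: 0.8137


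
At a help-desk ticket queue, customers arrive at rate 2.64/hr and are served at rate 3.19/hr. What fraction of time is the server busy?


ρ = λ/μ = 2.64/3.19 = 0.8276

Final: 0.8276


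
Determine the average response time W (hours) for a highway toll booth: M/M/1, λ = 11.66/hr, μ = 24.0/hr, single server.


W = 1/(μ−λ) = 1/(24.0 − 11.66) = 1/12.34 = 0.08104 hr

Final: 0.08104 hr


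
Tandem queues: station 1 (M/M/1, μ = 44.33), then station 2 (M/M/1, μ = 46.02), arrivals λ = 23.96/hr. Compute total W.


Each node sees arrival rate λ = 23.96/hr (tandem ⇒ throughput preserved).
W₁ = 1/(μ₁−λ) = 1/(44.33−23.96) = 0.04909 hr
W₂ = 1/(μ₂−λ) = 1/(46.02−23.96) = 0.04533 hr
W_total = W₁ + W₂ = 0.04909 + 0.04533 = 0.09442 hr

Final: 0.09442 hr


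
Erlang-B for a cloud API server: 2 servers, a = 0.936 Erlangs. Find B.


B(c,a) = (a^c/c!) / Σ_{k=0}^{c} a^k/k!
a^2/2! = 0.438048
Σ terms (k=0..2): 1.00000 + 0.93600 + 0.43805 = 2.374048
B = 0.438048/2.374048 = 0.184515

Final: 0.184515


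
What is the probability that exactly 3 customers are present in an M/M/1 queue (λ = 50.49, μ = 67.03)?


ρ = 50.49/67.03 = 0.7532
P_n = (1−ρ)·ρ^n = (1 − 0.7532)·0.7532^3 = 0.2468·0.427374 = 0.105457

Final: 0.105457


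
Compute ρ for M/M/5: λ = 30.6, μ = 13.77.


ρ = λ/(cμ) = 30.6/(5·13.77) = 30.6/68.85 = 0.4444

Final: 0.4444


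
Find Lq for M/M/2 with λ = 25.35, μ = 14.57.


a = λ/μ = 1.7399; ρ = a/2 = 0.8699
P₀ = 0.069554
Lq = P₀·a^c·ρ / (c!·(1−ρ)²) = 0.069554·3.02717·0.8699/(2·0.01692)
= 5.41400

Final: 5.41400


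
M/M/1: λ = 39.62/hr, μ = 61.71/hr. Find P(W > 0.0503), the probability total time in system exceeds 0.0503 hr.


W ~ Exponential(μ−λ) for M/M/1.
μ − λ = 61.71 − 39.62 = 22.0900
P(W > t) = e^{−(μ−λ)t} = e^{−1.1111} = 0.329188

Final: 0.329188


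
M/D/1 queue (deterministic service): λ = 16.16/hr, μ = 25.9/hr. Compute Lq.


ρ = 16.16/25.9 = 0.6239
M/D/1: Lq = ρ²/(2(1−ρ)) = 0.3893/(2·0.3761) = 0.51760

Final: 0.51760


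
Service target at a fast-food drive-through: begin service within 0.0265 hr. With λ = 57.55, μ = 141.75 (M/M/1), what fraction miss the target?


ρ = 57.55/141.75 = 0.4060
P(Wq > t) = ρ·e^{−(μ−λ)t} = 0.4060·e^{−2.2313}
= 0.4060·0.107389 = 0.043599

Final: 0.043599


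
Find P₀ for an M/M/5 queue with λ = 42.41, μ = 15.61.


a = λ/μ = 42.41/15.61 = 2.7168; ρ = a/c = 0.5434
Σ_{k=0}^{4} a^k/k! (terms k=0..4) = 1.00000 + 2.71685 + 3.69063 + 3.34230 + 2.27013 = 13.01990
Tail: a^5/(5!(1−ρ)) = 148.02220/(120·0.4566) = 2.70135
P₀ = 1/(13.01990 + 2.70135) = 1/15.72125 = 0.063608

Final: 0.063608


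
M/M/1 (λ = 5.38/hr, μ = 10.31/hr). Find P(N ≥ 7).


ρ = 5.38/10.31 = 0.5218
P(N ≥ n) = ρ^n = 0.5218^7 = 0.010536

Final: 0.010536


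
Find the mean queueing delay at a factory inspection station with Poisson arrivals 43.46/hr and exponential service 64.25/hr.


ρ = 43.46/64.25 = 0.6764
Wq = ρ/(μ−λ) = 0.6764/(64.25 − 43.46) = 0.6764/20.79 = 0.03254 hr

Final: 0.03254 hr


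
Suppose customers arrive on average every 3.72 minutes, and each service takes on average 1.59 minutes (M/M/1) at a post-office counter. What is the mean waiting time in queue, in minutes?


λ = 60/3.72 = 16.1290 /hr
μ = 60/1.59 = 37.7358 /hr
ρ = λ/μ = 16.1290/37.7358 = 0.4274
Wq = ρ/(μ−λ) = 0.4274/(37.7358−16.1290) = 0.01978 hr
In minutes: 0.01978·60 = 1.187 min

Final: 1.187 min


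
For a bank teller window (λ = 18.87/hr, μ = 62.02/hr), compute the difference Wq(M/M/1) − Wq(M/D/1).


ρ = 18.87/62.02 = 0.3043
Wq(M/M/1) = ρ/(μ−λ) = 0.3043/43.15 = 0.007051 hr
Wq(M/D/1) = ρ/(2(μ−λ)) = 0.003526 hr
Savings = 0.007051 − 0.003526 = 0.003526 hr

Final: 0.003526 hr


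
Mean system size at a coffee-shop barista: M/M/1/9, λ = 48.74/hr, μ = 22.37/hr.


ρ = 48.74/22.37 = 2.1788
L = ρ[1 − (K+1)ρ^K + Kρ^(K+1)] / [(1−ρ)(1−ρ^(K+1))]
Numerator: 2.1788·(1 − 10·1106.562292 + 9·2410.989991) = 23170.100516
Denominator: (-1.1788)·(-2409.989991) = 2840.922489
L = 23170.100516/2840.922489 = 8.1558

Final: 8.1558


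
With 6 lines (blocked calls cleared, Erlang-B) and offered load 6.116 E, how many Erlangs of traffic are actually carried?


B(6,6.116) = 0.273016 (Erlang-B)
Carried load = a(1 − B) = 6.116·(1 − 0.273016) = 6.116·0.726984 = 4.4462 E

Final: 4.4462 Erlangs


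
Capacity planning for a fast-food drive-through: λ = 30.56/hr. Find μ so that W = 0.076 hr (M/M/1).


W = 1/(μ−λ) ⇒ μ − λ = 1/W = 1/0.076 = 13.1579
μ = λ + 1/W = 30.56 + 13.1579 = 43.7179 per hr

Final: 43.7179 /hr


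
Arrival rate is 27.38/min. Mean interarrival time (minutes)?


Mean interarrival time = 1/λ = 1/27.38 minute = 0.03652 minute
In minutes: 0.03652 × 1 = 0.03652 min

Final: 0.03652 min


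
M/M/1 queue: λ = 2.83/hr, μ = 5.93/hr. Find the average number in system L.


ρ = λ/μ = 2.83/5.93 = 0.4772
L = ρ/(1−ρ) = 0.4772/(1 − 0.4772) = 0.4772/0.5228 = 0.9129

Final: 0.9129


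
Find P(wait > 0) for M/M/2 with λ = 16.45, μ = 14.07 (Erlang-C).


a = λ/μ = 1.1692; ρ = a/2 = 0.5846
P₀ = 0.262166 (from M/M/c formula)
C(c,a) = [a^c/(c!(1−ρ))]·P₀ = [1.36692/(2·0.4154)]·0.262166
= 1.64522·0.262166 = 0.431321

Final: 0.431321


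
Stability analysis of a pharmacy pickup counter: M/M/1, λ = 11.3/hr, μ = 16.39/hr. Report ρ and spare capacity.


Total capacity cμ = 1·16.39 = 16.39/hr
ρ = λ/(cμ) = 11.3/16.39 = 0.6894
Stable ⇔ ρ < 1: YES
Spare capacity = cμ − λ = 16.39 − 11.3 = 5.09/hr

Final: ρ = 0.6894; stable; margin = 5.09/hr


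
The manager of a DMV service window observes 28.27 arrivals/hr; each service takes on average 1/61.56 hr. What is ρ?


ρ = λ/μ = 28.27/61.56 = 0.4592

Final: 0.4592


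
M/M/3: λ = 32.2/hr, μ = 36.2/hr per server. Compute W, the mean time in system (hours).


a = 0.8895; ρ = 0.2965; P₀ = 0.407856
Lq = P₀·a^c·ρ/(c!(1−ρ)²) = 0.02866
Wq = Lq/λ = 0.02866/32.2 = 0.0008901 hr
W = Wq + 1/μ = 0.0008901 + 0.02762 = 0.02851 hr

Final: 0.02851 hr


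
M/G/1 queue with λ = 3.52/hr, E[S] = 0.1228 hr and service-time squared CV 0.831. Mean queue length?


ρ = λ·E[S] = 3.52·0.1228 = 0.4323
Lq = ρ²(1+C_s²)/(2(1−ρ)) = 0.1868·(1+0.831)/(2·0.5677)
= 0.1868·1.8310/1.1355 = 0.30129

Final: 0.30129


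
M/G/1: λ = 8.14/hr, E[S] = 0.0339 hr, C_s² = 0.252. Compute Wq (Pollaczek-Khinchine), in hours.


ρ = λ·E[S] = 8.14·0.0339 = 0.2759
E[S²] = E[S]²(1+C_s²) = 0.0339²·(1+0.252) = 0.001439
Wq = λ·E[S²]/(2(1−ρ)) = 8.14·0.001439/(2·0.7241) = 0.008088 hr

Final: 0.008088 hr


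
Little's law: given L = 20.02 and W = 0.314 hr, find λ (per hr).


λ = L/W = 20.02/0.314 = 63.7580 /hr

Final: 63.7580 /hr


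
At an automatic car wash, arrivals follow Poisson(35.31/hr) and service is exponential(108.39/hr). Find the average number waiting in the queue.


ρ = 35.31/108.39 = 0.3258
Lq = ρ²/(1−ρ) = 0.1061/0.6742 = 0.1574

Final: 0.1574


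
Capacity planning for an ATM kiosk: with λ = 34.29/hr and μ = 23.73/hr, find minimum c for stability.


Stability requires cμ > λ ⇔ c > λ/μ.
λ/μ = 34.29/23.73 = 1.4450
Minimum integer c = ⌊1.4450⌋ + 1 = 2
Check: 2·23.73 = 47.46 > 34.29, while 1·23.73 = 23.73 ≤ 34.29

Final: 2 servers


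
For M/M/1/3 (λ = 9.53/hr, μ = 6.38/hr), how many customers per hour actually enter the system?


ρ = 1.4937; P_K = (1−ρ)ρ^3/(1−ρ^4) = 0.413618
λ_eff = λ(1 − P_K) = 9.53·(1 − 0.413618) = 9.53·0.586382 = 5.5882 /hr

Final: 5.5882 /hr


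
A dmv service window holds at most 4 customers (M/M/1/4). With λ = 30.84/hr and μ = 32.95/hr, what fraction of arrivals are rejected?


ρ = λ/μ = 30.84/32.95 = 0.9360
P_K = (1−ρ)ρ^K/(1−ρ^(K+1)) = (0.06404·0.767425)/(1 − 0.718282)
= 0.049143/0.281718 = 0.174441

Final: 0.174441


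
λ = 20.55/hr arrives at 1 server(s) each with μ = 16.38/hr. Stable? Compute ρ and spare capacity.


Total capacity cμ = 1·16.38 = 16.38/hr
ρ = λ/(cμ) = 20.55/16.38 = 1.2546
Stable ⇔ ρ < 1: NO
Spare capacity = cμ − λ = 16.38 − 20.55 = -4.17/hr

Final: ρ = 1.2546; unstable; margin = -4.17/hr


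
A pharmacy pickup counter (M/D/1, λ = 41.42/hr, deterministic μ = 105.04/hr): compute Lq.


ρ = 41.42/105.04 = 0.3943
M/D/1: Lq = ρ²/(2(1−ρ)) = 0.1555/(2·0.6057) = 0.12836

Final: 0.12836


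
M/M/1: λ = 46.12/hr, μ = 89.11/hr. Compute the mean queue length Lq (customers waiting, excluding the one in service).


ρ = 46.12/89.11 = 0.5176
Lq = ρ²/(1−ρ) = 0.2679/0.4824 = 0.5552

Final: 0.5552


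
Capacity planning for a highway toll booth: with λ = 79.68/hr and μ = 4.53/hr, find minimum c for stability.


Stability requires cμ > λ ⇔ c > λ/μ.
λ/μ = 79.68/4.53 = 17.5894
Minimum integer c = ⌊17.5894⌋ + 1 = 18
Check: 18·4.53 = 81.54 > 79.68, while 17·4.53 = 77.01 ≤ 79.68

Final: 18 servers


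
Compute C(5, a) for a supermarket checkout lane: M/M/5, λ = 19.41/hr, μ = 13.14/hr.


a = λ/μ = 1.4772; ρ = a/5 = 0.2954
P₀ = 0.227948 (from M/M/c formula)
C(c,a) = [a^c/(c!(1−ρ))]·P₀ = [7.03317/(120·0.7046)]·0.227948
= 0.08319·0.227948 = 0.018962

Final: 0.018962


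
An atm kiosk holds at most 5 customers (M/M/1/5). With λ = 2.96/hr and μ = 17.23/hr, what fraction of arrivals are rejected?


ρ = λ/μ = 2.96/17.23 = 0.1718
P_K = (1−ρ)ρ^K/(1−ρ^(K+1)) = (0.8282·0.0001496)/(1 − 0.00002571)
= 0.0001239/0.999974 = 0.0001239

Final: 0.0001239


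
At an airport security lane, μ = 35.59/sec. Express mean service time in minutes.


Mean service time = 1/μ = 1/35.59 second = 0.02810 second
In minutes: 0.02810 × 0.0166667 = 0.0004683 min

Final: 0.0004683 min


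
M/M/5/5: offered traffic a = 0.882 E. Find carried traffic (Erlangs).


B(5,0.882) = 0.001842 (Erlang-B)
Carried load = a(1 − B) = 0.882·(1 − 0.001842) = 0.882·0.998158 = 0.8804 E

Final: 0.8804 Erlangs


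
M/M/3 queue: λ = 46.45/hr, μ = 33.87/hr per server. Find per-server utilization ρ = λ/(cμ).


ρ = λ/(cμ) = 46.45/(3·33.87) = 46.45/101.61 = 0.4571

Final: 0.4571


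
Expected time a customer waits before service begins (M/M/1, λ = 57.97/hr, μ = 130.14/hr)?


ρ = 57.97/130.14 = 0.4454
Wq = ρ/(μ−λ) = 0.4454/(130.14 − 57.97) = 0.4454/72.17 = 0.006172 hr

Final: 0.006172 hr


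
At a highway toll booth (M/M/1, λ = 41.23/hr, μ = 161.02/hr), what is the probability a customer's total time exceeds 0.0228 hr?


W ~ Exponential(μ−λ) for M/M/1.
μ − λ = 161.02 − 41.23 = 119.7900
P(W > t) = e^{−(μ−λ)t} = e^{−2.7312} = 0.065140

Final: 0.065140


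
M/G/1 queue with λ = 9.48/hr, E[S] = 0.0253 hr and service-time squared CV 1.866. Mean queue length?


ρ = λ·E[S] = 9.48·0.0253 = 0.2398
Lq = ρ²(1+C_s²)/(2(1−ρ)) = 0.05753·(1+1.866)/(2·0.7602)
= 0.05753·2.8660/1.5203 = 0.10844

Final: 0.10844


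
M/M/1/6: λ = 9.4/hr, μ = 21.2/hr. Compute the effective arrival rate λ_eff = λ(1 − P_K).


ρ = 0.4434; P_K = (1−ρ)ρ^6/(1−ρ^7) = 0.004244
λ_eff = λ(1 − P_K) = 9.4·(1 − 0.004244) = 9.4·0.995756 = 9.3601 /hr

Final: 9.3601 /hr


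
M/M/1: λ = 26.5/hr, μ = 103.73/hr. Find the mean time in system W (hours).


W = 1/(μ−λ) = 1/(103.73 − 26.5) = 1/77.23 = 0.01295 hr

Final: 0.01295 hr


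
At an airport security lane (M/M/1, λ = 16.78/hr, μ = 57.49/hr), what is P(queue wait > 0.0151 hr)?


ρ = 16.78/57.49 = 0.2919
P(Wq > t) = ρ·e^{−(μ−λ)t} = 0.2919·e^{−0.6147}
= 0.2919·0.540792 = 0.157845

Final: 0.157845


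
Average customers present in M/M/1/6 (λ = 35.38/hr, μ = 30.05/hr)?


ρ = 35.38/30.05 = 1.1774
L = ρ[1 − (K+1)ρ^K + Kρ^(K+1)] / [(1−ρ)(1−ρ^(K+1))]
Numerator: 1.1774·(1 − 7·2.663668 + 6·3.136126) = 1.378793
Denominator: (-0.1774)·(-2.136126) = 0.378887
L = 1.378793/0.378887 = 3.6391

Final: 3.6391


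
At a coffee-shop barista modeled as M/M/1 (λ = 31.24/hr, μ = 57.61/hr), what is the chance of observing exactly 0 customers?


ρ = 31.24/57.61 = 0.5423
P_n = (1−ρ)·ρ^n = (1 − 0.5423)·0.5423^0 = 0.4577·1.000000 = 0.457733

Final: 0.457733


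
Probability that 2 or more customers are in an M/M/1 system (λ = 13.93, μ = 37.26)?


ρ = 13.93/37.26 = 0.3739
P(N ≥ n) = ρ^n = 0.3739^2 = 0.139771

Final: 0.139771


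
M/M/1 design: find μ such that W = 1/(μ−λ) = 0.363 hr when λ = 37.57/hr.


W = 1/(μ−λ) ⇒ μ − λ = 1/W = 1/0.363 = 2.7548
μ = λ + 1/W = 37.57 + 2.7548 = 40.3248 per hr

Final: 40.3248 /hr


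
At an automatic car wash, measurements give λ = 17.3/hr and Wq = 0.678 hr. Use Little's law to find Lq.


Lq = λWq = 17.3·0.678 = 11.7294

Final: 11.7294


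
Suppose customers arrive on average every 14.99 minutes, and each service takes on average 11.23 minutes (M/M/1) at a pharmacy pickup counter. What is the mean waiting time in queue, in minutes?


λ = 60/14.99 = 4.0027 /hr
μ = 60/11.23 = 5.3428 /hr
ρ = λ/μ = 4.0027/5.3428 = 0.7492
Wq = ρ/(μ−λ) = 0.7492/(5.3428−4.0027) = 0.55901 hr
In minutes: 0.55901·60 = 33.541 min

Final: 33.541 min


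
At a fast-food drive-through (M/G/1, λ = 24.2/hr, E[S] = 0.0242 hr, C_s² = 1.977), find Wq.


ρ = λ·E[S] = 24.2·0.0242 = 0.5856
E[S²] = E[S]²(1+C_s²) = 0.0242²·(1+1.977) = 0.001743
Wq = λ·E[S²]/(2(1−ρ)) = 24.2·0.001743/(2·0.4144) = 0.05091 hr

Final: 0.05091 hr


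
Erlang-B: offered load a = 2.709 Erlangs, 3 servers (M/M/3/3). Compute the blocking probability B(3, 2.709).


B(c,a) = (a^c/c!) / Σ_{k=0}^{c} a^k/k!
a^3/3! = 3.313414
Σ terms (k=0..3): 1.00000 + 2.70900 + 3.66934 + 3.31341 = 10.691755
B = 3.313414/10.691755 = 0.309904

Final: 0.309904


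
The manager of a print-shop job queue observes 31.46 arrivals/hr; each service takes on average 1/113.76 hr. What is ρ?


ρ = λ/μ = 31.46/113.76 = 0.2765

Final: 0.2765


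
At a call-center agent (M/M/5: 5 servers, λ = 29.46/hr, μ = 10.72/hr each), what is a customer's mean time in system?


a = 2.7481; ρ = 0.5496; P₀ = 0.061500
Lq = P₀·a^c·ρ/(c!(1−ρ)²) = 0.21767
Wq = Lq/λ = 0.21767/29.46 = 0.007389 hr
W = Wq + 1/μ = 0.007389 + 0.09328 = 0.10067 hr

Final: 0.10067 hr


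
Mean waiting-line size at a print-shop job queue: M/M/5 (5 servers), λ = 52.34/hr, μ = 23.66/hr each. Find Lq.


a = λ/μ = 2.2122; ρ = a/5 = 0.4424
P₀ = 0.108073
Lq = P₀·a^c·ρ / (c!·(1−ρ)²) = 0.108073·52.97792·0.4424/(120·0.31088)
= 0.06790

Final: 0.06790


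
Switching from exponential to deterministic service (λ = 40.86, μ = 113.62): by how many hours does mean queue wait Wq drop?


ρ = 40.86/113.62 = 0.3596
Wq(M/M/1) = ρ/(μ−λ) = 0.3596/72.76 = 0.004943 hr
Wq(M/D/1) = ρ/(2(μ−λ)) = 0.002471 hr
Savings = 0.004943 − 0.002471 = 0.002471 hr

Final: 0.002471 hr


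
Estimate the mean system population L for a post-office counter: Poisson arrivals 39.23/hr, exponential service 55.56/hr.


ρ = λ/μ = 39.23/55.56 = 0.7061
L = ρ/(1−ρ) = 0.7061/(1 − 0.7061) = 0.7061/0.2939 = 2.4023

Final: 2.4023


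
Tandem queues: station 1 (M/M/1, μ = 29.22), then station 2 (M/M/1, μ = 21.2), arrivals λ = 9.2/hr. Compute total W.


Each node sees arrival rate λ = 9.2/hr (tandem ⇒ throughput preserved).
W₁ = 1/(μ₁−λ) = 1/(29.22−9.2) = 0.04995 hr
W₂ = 1/(μ₂−λ) = 1/(21.2−9.2) = 0.08333 hr
W_total = W₁ + W₂ = 0.04995 + 0.08333 = 0.13328 hr

Final: 0.13328 hr


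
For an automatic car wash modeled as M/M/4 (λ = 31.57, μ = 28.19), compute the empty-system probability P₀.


a = λ/μ = 31.57/28.19 = 1.1199; ρ = a/c = 0.2800
Σ_{k=0}^{3} a^k/k! (terms k=0..3) = 1.00000 + 1.11990 + 0.62709 + 0.23409 = 2.98108
Tail: a^4/(4!(1−ρ)) = 1.57296/(24·0.7200) = 0.09102
P₀ = 1/(2.98108 + 0.09102) = 1/3.07211 = 0.325510

Final: 0.325510


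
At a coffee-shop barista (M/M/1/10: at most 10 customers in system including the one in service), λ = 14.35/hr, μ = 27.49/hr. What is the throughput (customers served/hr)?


ρ = 0.5220; P_K = (1−ρ)ρ^10/(1−ρ^11) = 0.0007187
λ_eff = λ(1 − P_K) = 14.35·(1 − 0.0007187) = 14.35·0.999281 = 14.3397 /hr

Final: 14.3397 /hr


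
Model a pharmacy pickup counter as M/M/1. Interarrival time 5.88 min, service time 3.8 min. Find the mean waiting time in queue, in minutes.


λ = 60/5.88 = 10.2041 /hr
μ = 60/3.8 = 15.7895 /hr
ρ = λ/μ = 10.2041/15.7895 = 0.6463
Wq = ρ/(μ−λ) = 0.6463/(15.7895−10.2041) = 0.11571 hr
In minutes: 0.11571·60 = 6.942 min

Final: 6.942 min


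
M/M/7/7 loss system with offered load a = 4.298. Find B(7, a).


B(c,a) = (a^c/c!) / Σ_{k=0}^{c} a^k/k!
a^7/7! = 5.375692
Σ terms (k=0..7): 1.00000 + 4.29800 + 9.23640 + 13.23269 + 14.21852 + 12.22224 + 8.75520 + 5.37569 = 68.338737
B = 5.375692/68.338737 = 0.078662

Final: 0.078662


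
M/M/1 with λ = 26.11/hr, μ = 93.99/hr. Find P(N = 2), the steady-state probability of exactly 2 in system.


ρ = 26.11/93.99 = 0.2778
P_n = (1−ρ)·ρ^n = (1 − 0.2778)·0.2778^2 = 0.7222·0.077170 = 0.055733

Final: 0.055733


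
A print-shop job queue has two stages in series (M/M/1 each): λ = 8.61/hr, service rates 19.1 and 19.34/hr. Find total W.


Each node sees arrival rate λ = 8.61/hr (tandem ⇒ throughput preserved).
W₁ = 1/(μ₁−λ) = 1/(19.1−8.61) = 0.09533 hr
W₂ = 1/(μ₂−λ) = 1/(19.34−8.61) = 0.09320 hr
W_total = W₁ + W₂ = 0.09533 + 0.09320 = 0.18853 hr

Final: 0.18853 hr


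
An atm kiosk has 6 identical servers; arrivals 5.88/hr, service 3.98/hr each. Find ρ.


ρ = λ/(cμ) = 5.88/(6·3.98) = 5.88/23.88 = 0.2462

Final: 0.2462


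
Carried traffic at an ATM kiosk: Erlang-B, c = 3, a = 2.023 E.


B(3,2.023) = 0.213961 (Erlang-B)
Carried load = a(1 − B) = 2.023·(1 − 0.213961) = 2.023·0.786039 = 1.5902 E

Final: 1.5902 Erlangs


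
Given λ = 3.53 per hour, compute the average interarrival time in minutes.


Mean interarrival time = 1/λ = 1/3.53 hour = 0.28329 hour
In minutes: 0.28329 × 60 = 16.9972 min

Final: 16.9972 min


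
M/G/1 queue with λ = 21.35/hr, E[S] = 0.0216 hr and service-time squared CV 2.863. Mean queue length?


ρ = λ·E[S] = 21.35·0.0216 = 0.4612
Lq = ρ²(1+C_s²)/(2(1−ρ)) = 0.2127·(1+2.863)/(2·0.5388)
= 0.2127·3.8630/1.0777 = 0.76232

Final: 0.76232


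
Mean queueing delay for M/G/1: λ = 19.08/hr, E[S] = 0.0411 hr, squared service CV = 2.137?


ρ = λ·E[S] = 19.08·0.0411 = 0.7842
E[S²] = E[S]²(1+C_s²) = 0.0411²·(1+2.137) = 0.005299
Wq = λ·E[S²]/(2(1−ρ)) = 19.08·0.005299/(2·0.2158) = 0.23425 hr

Final: 0.23425 hr


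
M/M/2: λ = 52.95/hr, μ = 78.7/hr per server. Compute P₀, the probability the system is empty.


a = λ/μ = 52.95/78.7 = 0.6728; ρ = a/c = 0.3364
Σ_{k=0}^{1} a^k/k! (terms k=0..1) = 1.00000 + 0.67281 = 1.67281
Tail: a^2/(2!(1−ρ)) = 0.45267/(2·0.6636) = 0.34107
P₀ = 1/(1.67281 + 0.34107) = 1/2.01388 = 0.496553

Final: 0.496553


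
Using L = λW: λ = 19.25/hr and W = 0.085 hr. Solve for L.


L = λW = 19.25·0.085 = 1.6363

Final: 1.6363


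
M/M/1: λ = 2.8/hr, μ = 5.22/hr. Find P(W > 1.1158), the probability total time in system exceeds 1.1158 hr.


W ~ Exponential(μ−λ) for M/M/1.
μ − λ = 5.22 − 2.8 = 2.4200
P(W > t) = e^{−(μ−λ)t} = e^{−2.7002} = 0.067190

Final: 0.067190


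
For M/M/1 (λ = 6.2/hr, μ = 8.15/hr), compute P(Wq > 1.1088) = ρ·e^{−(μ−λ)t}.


ρ = 6.2/8.15 = 0.7607
P(Wq > t) = ρ·e^{−(μ−λ)t} = 0.7607·e^{−2.1622}
= 0.7607·0.115076 = 0.087543

Final: 0.087543


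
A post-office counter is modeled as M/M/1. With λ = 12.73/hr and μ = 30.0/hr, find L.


ρ = λ/μ = 12.73/30.0 = 0.4243
L = ρ/(1−ρ) = 0.4243/(1 − 0.4243) = 0.4243/0.5757 = 0.7371

Final: 0.7371


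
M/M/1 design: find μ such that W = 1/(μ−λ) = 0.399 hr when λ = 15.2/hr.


W = 1/(μ−λ) ⇒ μ − λ = 1/W = 1/0.399 = 2.5063
μ = λ + 1/W = 15.2 + 2.5063 = 17.7063 per hr

Final: 17.7063 /hr


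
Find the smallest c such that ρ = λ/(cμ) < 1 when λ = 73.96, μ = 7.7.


Stability requires cμ > λ ⇔ c > λ/μ.
λ/μ = 73.96/7.7 = 9.6052
Minimum integer c = ⌊9.6052⌋ + 1 = 10
Check: 10·7.7 = 77.00 > 73.96, while 9·7.7 = 69.30 ≤ 73.96

Final: 10 servers


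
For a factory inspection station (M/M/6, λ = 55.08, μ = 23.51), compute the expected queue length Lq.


a = λ/μ = 2.3428; ρ = a/6 = 0.3905
P₀ = 0.095686
Lq = P₀·a^c·ρ / (c!·(1−ρ)²) = 0.095686·165.36661·0.3905/(720·0.37152)
= 0.02310

Final: 0.02310


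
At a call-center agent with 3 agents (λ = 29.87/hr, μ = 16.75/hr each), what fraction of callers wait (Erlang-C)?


a = λ/μ = 1.7833; ρ = a/3 = 0.5944
P₀ = 0.149169 (from M/M/c formula)
C(c,a) = [a^c/(c!(1−ρ))]·P₀ = [5.67102/(6·0.4056)]·0.149169
= 2.33046·0.149169 = 0.347633

Final: 0.347633


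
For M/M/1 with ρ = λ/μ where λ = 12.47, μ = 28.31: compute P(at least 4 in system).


ρ = 12.47/28.31 = 0.4405
P(N ≥ n) = ρ^n = 0.4405^4 = 0.037645

Final: 0.037645


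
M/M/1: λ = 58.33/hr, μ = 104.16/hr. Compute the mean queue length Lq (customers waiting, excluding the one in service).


ρ = 58.33/104.16 = 0.5600
Lq = ρ²/(1−ρ) = 0.3136/0.4400 = 0.7127

Final: 0.7127


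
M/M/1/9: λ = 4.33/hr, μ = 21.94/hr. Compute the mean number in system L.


ρ = 4.33/21.94 = 0.1974
L = ρ[1 − (K+1)ρ^K + Kρ^(K+1)] / [(1−ρ)(1−ρ^(K+1))]
Numerator: 0.1974·(1 − 10·0.0000004542 + 9·0.00000008964) = 0.197356
Denominator: (0.8026)·(1.000000) = 0.802644
L = 0.197356/0.802644 = 0.2459

Final: 0.2459


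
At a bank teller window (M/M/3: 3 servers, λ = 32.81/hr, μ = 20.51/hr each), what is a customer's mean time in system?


a = 1.5997; ρ = 0.5332; P₀ = 0.187231
Lq = P₀·a^c·ρ/(c!(1−ρ)²) = 0.31266
Wq = Lq/λ = 0.31266/32.81 = 0.009529 hr
W = Wq + 1/μ = 0.009529 + 0.04876 = 0.05829 hr

Final: 0.05829 hr


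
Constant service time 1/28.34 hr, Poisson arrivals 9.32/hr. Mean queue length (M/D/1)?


ρ = 9.32/28.34 = 0.3289
M/D/1: Lq = ρ²/(2(1−ρ)) = 0.1082/(2·0.6711) = 0.08057

Final: 0.08057


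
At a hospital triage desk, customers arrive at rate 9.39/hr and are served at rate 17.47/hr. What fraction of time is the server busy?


ρ = λ/μ = 9.39/17.47 = 0.5375

Final: 0.5375


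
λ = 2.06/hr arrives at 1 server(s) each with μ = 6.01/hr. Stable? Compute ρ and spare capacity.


Total capacity cμ = 1·6.01 = 6.01/hr
ρ = λ/(cμ) = 2.06/6.01 = 0.3428
Stable ⇔ ρ < 1: YES
Spare capacity = cμ − λ = 6.01 − 2.06 = 3.95/hr

Final: ρ = 0.3428; stable; margin = 3.95/hr


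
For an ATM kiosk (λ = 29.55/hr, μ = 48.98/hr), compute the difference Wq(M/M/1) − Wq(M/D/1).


ρ = 29.55/48.98 = 0.6033
Wq(M/M/1) = ρ/(μ−λ) = 0.6033/19.43 = 0.03105 hr
Wq(M/D/1) = ρ/(2(μ−λ)) = 0.01553 hr
Savings = 0.03105 − 0.01553 = 0.01553 hr

Final: 0.01553 hr


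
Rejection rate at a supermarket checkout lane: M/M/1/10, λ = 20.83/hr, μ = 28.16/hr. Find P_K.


ρ = λ/μ = 20.83/28.16 = 0.7397
P_K = (1−ρ)ρ^K/(1−ρ^(K+1)) = (0.2603·0.049042)/(1 − 0.036276)
= 0.012765/0.963724 = 0.013246

Final: 0.013246


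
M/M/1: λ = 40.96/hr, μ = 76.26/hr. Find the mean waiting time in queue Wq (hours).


ρ = 40.96/76.26 = 0.5371
Wq = ρ/(μ−λ) = 0.5371/(76.26 − 40.96) = 0.5371/35.30 = 0.01522 hr

Final: 0.01522 hr


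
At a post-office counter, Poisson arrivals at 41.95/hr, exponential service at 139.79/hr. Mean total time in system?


W = 1/(μ−λ) = 1/(139.79 − 41.95) = 1/97.84 = 0.01022 hr

Final: 0.01022 hr


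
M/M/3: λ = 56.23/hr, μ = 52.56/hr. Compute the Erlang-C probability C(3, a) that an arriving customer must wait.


a = λ/μ = 1.0698; ρ = a/3 = 0.3566
P₀ = 0.337921 (from M/M/c formula)
C(c,a) = [a^c/(c!(1−ρ))]·P₀ = [1.22444/(6·0.6434)]·0.337921
= 0.31718·0.337921 = 0.107183

Final: 0.107183


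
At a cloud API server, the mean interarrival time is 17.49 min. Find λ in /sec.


λ = 1/(interarrival time) in consistent units.
1 second = 0.0166667 min, so λ = 0.0166667/17.49 = 0.0009529 per second

Final: 0.0009529 /sec


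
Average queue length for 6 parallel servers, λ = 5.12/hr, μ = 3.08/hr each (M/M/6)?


a = λ/μ = 1.6623; ρ = a/6 = 0.2771
P₀ = 0.189605
Lq = P₀·a^c·ρ / (c!·(1−ρ)²) = 0.189605·21.10160·0.2771/(720·0.52265)
= 0.002946

Final: 0.002946


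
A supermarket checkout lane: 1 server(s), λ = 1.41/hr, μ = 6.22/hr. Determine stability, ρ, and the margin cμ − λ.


Total capacity cμ = 1·6.22 = 6.22/hr
ρ = λ/(cμ) = 1.41/6.22 = 0.2267
Stable ⇔ ρ < 1: YES
Spare capacity = cμ − λ = 6.22 − 1.41 = 4.81/hr

Final: ρ = 0.2267; stable; margin = 4.81/hr


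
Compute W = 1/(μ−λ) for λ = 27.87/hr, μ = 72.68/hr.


W = 1/(μ−λ) = 1/(72.68 − 27.87) = 1/44.81 = 0.02232 hr

Final: 0.02232 hr


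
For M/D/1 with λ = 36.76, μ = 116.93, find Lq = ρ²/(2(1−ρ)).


ρ = 36.76/116.93 = 0.3144
M/D/1: Lq = ρ²/(2(1−ρ)) = 0.09883/(2·0.6856) = 0.07207

Final: 0.07207


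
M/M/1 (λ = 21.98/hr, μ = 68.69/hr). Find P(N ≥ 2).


ρ = 21.98/68.69 = 0.3200
P(N ≥ n) = ρ^n = 0.3200^2 = 0.102393

Final: 0.102393


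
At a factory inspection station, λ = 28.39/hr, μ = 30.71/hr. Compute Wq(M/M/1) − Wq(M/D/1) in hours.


ρ = 28.39/30.71 = 0.9245
Wq(M/M/1) = ρ/(μ−λ) = 0.9245/2.32 = 0.39847 hr
Wq(M/D/1) = ρ/(2(μ−λ)) = 0.19924 hr
Savings = 0.39847 − 0.19924 = 0.19924 hr

Final: 0.19924 hr


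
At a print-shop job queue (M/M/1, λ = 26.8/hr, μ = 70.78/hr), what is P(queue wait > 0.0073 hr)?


ρ = 26.8/70.78 = 0.3786
P(Wq > t) = ρ·e^{−(μ−λ)t} = 0.3786·e^{−0.3211}
= 0.3786·0.725384 = 0.274658

Final: 0.274658


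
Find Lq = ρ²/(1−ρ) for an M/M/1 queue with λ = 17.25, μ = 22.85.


ρ = 17.25/22.85 = 0.7549
Lq = ρ²/(1−ρ) = 0.5699/0.2451 = 2.3254

Final: 2.3254


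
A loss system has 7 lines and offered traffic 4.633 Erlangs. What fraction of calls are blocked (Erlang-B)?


B(c,a) = (a^c/c!) / Σ_{k=0}^{c} a^k/k!
a^7/7! = 9.090872
Σ terms (k=0..7): 1.00000 + 4.63300 + 10.73234 + 16.57432 + 19.19720 + 17.78813 + 13.73540 + 9.09087 = 92.751266
B = 9.090872/92.751266 = 0.098013

Final: 0.098013


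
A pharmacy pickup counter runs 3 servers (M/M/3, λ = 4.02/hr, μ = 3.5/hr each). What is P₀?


a = λ/μ = 4.02/3.5 = 1.1486; ρ = a/c = 0.3829
Σ_{k=0}^{2} a^k/k! (terms k=0..2) = 1.00000 + 1.14857 + 0.65961 = 2.80818
Tail: a^3/(3!(1−ρ)) = 1.51521/(6·0.6171) = 0.40920
P₀ = 1/(2.80818 + 0.40920) = 1/3.21738 = 0.310812

Final: 0.310812


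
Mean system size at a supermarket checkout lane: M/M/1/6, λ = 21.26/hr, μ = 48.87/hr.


ρ = 21.26/48.87 = 0.4350
L = ρ[1 − (K+1)ρ^K + Kρ^(K+1)] / [(1−ρ)(1−ρ^(K+1))]
Numerator: 0.4350·(1 − 7·0.006778 + 6·0.002949) = 0.422087
Denominator: (0.5650)·(0.997051) = 0.563302
L = 0.422087/0.563302 = 0.7493

Final: 0.7493


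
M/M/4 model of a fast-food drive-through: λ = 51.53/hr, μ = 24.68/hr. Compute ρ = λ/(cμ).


ρ = λ/(cμ) = 51.53/(4·24.68) = 51.53/98.72 = 0.5220

Final: 0.5220


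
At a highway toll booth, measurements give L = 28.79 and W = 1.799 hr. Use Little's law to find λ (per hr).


λ = L/W = 28.79/1.799 = 16.0033 /hr

Final: 16.0033 /hr


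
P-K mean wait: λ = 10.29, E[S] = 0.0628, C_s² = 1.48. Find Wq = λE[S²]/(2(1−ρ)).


ρ = λ·E[S] = 10.29·0.0628 = 0.6462
E[S²] = E[S]²(1+C_s²) = 0.0628²·(1+1.48) = 0.009781
Wq = λ·E[S²]/(2(1−ρ)) = 10.29·0.009781/(2·0.3538) = 0.14224 hr

Final: 0.14224 hr


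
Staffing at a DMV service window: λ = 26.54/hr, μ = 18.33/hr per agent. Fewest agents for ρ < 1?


Stability requires cμ > λ ⇔ c > λ/μ.
λ/μ = 26.54/18.33 = 1.4479
Minimum integer c = ⌊1.4479⌋ + 1 = 2
Check: 2·18.33 = 36.66 > 26.54, while 1·18.33 = 18.33 ≤ 26.54

Final: 2 servers


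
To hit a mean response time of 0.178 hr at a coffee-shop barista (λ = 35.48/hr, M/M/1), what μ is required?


W = 1/(μ−λ) ⇒ μ − λ = 1/W = 1/0.178 = 5.6180
μ = λ + 1/W = 35.48 + 5.6180 = 41.0980 per hr

Final: 41.0980 /hr


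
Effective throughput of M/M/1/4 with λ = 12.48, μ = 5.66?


ρ = 2.2049; P_K = (1−ρ)ρ^4/(1−ρ^5) = 0.557165
λ_eff = λ(1 − P_K) = 12.48·(1 − 0.557165) = 12.48·0.442835 = 5.5266 /hr

Final: 5.5266 /hr


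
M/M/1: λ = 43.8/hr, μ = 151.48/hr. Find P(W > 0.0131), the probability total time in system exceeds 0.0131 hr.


W ~ Exponential(μ−λ) for M/M/1.
μ − λ = 151.48 − 43.8 = 107.6800
P(W > t) = e^{−(μ−λ)t} = e^{−1.4106} = 0.243995

Final: 0.243995


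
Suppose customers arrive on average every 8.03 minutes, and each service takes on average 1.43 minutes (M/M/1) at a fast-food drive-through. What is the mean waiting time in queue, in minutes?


λ = 60/8.03 = 7.4720 /hr
μ = 60/1.43 = 41.9580 /hr
ρ = λ/μ = 7.4720/41.9580 = 0.1781
Wq = ρ/(μ−λ) = 0.1781/(41.9580−7.4720) = 0.005164 hr
In minutes: 0.005164·60 = 0.3098 min

Final: 0.3098 min


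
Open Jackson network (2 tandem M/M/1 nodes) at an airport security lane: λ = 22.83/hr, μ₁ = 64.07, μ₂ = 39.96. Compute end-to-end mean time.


Each node sees arrival rate λ = 22.83/hr (tandem ⇒ throughput preserved).
W₁ = 1/(μ₁−λ) = 1/(64.07−22.83) = 0.02425 hr
W₂ = 1/(μ₂−λ) = 1/(39.96−22.83) = 0.05838 hr
W_total = W₁ + W₂ = 0.02425 + 0.05838 = 0.08263 hr

Final: 0.08263 hr


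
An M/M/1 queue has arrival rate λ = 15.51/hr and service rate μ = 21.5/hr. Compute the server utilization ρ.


ρ = λ/μ = 15.51/21.5 = 0.7214

Final: 0.7214


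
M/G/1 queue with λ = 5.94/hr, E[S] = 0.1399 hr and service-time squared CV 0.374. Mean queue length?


ρ = λ·E[S] = 5.94·0.1399 = 0.8310
Lq = ρ²(1+C_s²)/(2(1−ρ)) = 0.6906·(1+0.374)/(2·0.1690)
= 0.6906·1.3740/0.3380 = 2.80733

Final: 2.80733


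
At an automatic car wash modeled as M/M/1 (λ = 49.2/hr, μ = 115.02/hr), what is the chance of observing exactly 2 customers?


ρ = 49.2/115.02 = 0.4278
P_n = (1−ρ)·ρ^n = (1 − 0.4278)·0.4278^2 = 0.5722·0.182972 = 0.104705

Final: 0.104705


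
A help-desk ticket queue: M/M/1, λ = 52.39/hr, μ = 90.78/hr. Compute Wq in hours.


ρ = 52.39/90.78 = 0.5771
Wq = ρ/(μ−λ) = 0.5771/(90.78 − 52.39) = 0.5771/38.39 = 0.01503 hr

Final: 0.01503 hr


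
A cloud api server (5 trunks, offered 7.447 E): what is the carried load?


B(5,7.447) = 0.450130 (Erlang-B)
Carried load = a(1 − B) = 7.447·(1 − 0.450130) = 7.447·0.549870 = 4.0949 E

Final: 4.0949 Erlangs


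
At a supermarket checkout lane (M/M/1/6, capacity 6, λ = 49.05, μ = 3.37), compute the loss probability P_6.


ρ = λ/μ = 49.05/3.37 = 14.5549
P_K = (1−ρ)ρ^K/(1−ρ^(K+1)) = (-13.5549·9507244.547347)/(1 − 138376956.987345)
= -128869712.439999/-138376955.987345 = 0.931295

Final: 0.931295


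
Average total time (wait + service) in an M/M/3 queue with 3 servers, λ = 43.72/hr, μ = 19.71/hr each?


a = 2.2182; ρ = 0.7394; P₀ = 0.079002
Lq = P₀·a^c·ρ/(c!(1−ρ)²) = 1.56440
Wq = Lq/λ = 1.56440/43.72 = 0.03578 hr
W = Wq + 1/μ = 0.03578 + 0.05074 = 0.08652 hr

Final: 0.08652 hr


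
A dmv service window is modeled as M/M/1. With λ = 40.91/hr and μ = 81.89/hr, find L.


ρ = λ/μ = 40.91/81.89 = 0.4996
L = ρ/(1−ρ) = 0.4996/(1 − 0.4996) = 0.4996/0.5004 = 0.9983

Final: 0.9983


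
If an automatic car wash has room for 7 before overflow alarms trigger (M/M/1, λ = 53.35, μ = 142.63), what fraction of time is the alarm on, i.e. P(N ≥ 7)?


ρ = 53.35/142.63 = 0.3740
P(N ≥ n) = ρ^n = 0.3740^7 = 0.001024

Final: 0.001024


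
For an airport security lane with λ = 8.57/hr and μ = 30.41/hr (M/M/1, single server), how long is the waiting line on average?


ρ = 8.57/30.41 = 0.2818
Lq = ρ²/(1−ρ) = 0.07942/0.7182 = 0.1106

Final: 0.1106


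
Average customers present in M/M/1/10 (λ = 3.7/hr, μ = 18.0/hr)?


ρ = 3.7/18.0 = 0.2056
L = ρ[1 − (K+1)ρ^K + Kρ^(K+1)] / [(1−ρ)(1−ρ^(K+1))]
Numerator: 0.2056·(1 − 11·0.0000001347 + 10·0.00000002768) = 0.205555
Denominator: (0.7944)·(1.000000) = 0.794444
L = 0.205555/0.794444 = 0.2587

Final: 0.2587


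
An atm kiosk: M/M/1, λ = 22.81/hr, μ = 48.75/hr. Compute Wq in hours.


ρ = 22.81/48.75 = 0.4679
Wq = ρ/(μ−λ) = 0.4679/(48.75 − 22.81) = 0.4679/25.94 = 0.01804 hr

Final: 0.01804 hr


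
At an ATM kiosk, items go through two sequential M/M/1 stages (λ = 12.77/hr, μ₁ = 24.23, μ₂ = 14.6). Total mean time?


Each node sees arrival rate λ = 12.77/hr (tandem ⇒ throughput preserved).
W₁ = 1/(μ₁−λ) = 1/(24.23−12.77) = 0.08726 hr
W₂ = 1/(μ₂−λ) = 1/(14.6−12.77) = 0.54645 hr
W_total = W₁ + W₂ = 0.08726 + 0.54645 = 0.63371 hr

Final: 0.63371 hr


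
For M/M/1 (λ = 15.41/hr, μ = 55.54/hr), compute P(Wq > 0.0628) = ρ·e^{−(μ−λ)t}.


ρ = 15.41/55.54 = 0.2775
P(Wq > t) = ρ·e^{−(μ−λ)t} = 0.2775·e^{−2.5202}
= 0.2775·0.080446 = 0.022320

Final: 0.022320


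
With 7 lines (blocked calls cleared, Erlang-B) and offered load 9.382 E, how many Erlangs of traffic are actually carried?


B(7,9.382) = 0.380399 (Erlang-B)
Carried load = a(1 − B) = 9.382·(1 − 0.380399) = 9.382·0.619601 = 5.8131 E

Final: 5.8131 Erlangs


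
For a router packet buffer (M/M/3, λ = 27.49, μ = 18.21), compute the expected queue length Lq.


a = λ/μ = 1.5096; ρ = a/3 = 0.5032
P₀ = 0.208193
Lq = P₀·a^c·ρ / (c!·(1−ρ)²) = 0.208193·3.44028·0.5032/(6·0.24681)
= 0.24339

Final: 0.24339


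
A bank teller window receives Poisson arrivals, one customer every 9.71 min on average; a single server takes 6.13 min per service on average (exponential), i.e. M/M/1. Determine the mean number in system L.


λ = 60/9.71 = 6.1792 /hr
μ = 60/6.13 = 9.7879 /hr
ρ = λ/μ = 6.1792/9.7879 = 0.6313
L = ρ/(1−ρ) = 0.6313/0.3687 = 1.7123

Final: 1.7123


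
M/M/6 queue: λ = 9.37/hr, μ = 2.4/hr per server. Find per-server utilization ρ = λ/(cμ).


ρ = λ/(cμ) = 9.37/(6·2.4) = 9.37/14.40 = 0.6507

Final: 0.6507
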